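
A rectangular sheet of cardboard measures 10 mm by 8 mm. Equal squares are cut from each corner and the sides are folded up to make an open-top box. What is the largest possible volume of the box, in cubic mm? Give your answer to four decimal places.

52.5138

With cut size x, the volume is V(x) = x(10 − 2x)(8 − 2x) for 0 < x < 4.
V'(x) = 12x^2 − 72x + 80. Setting V'(x) = 0 gives x ≈ 1.4725 (the root in (0, 4)).
V''(x) = 24x − 72 is negative there, so this is the maximum; V ≈ 52.5138.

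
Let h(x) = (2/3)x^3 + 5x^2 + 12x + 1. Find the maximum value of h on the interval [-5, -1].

-20/3

h'(x) = 2x^2 + 10x + 12, which vanishes at x = -3 and x = -2.
Compare values at every candidate in [-5, -1]: h(-5) = -52/3,  h(-3) = -8,  h(-2) = -25/3,  h(-1) = -20/3.
Hence the absolute maximum is -20/3 at x = -1.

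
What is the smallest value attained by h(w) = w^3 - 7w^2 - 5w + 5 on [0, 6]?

-70

The derivative is 3w^2 - 14w - 5, whose only zero in [0, 6] is w = 5.
Candidates: h(0) = 5,  h(5) = -70,  h(6) = -61.
Hence the absolute minimum is -70 at w = 5.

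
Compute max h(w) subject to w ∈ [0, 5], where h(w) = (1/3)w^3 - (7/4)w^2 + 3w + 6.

The derivative is w^2 - (7/2)w + 3, which vanishes at w = 3/2 and w = 2.
Compare values at every candidate in [0, 5]: h(0) = 6, h(3/2) = 123/16, h(2) = 23/3, h(5) = 227/12.
So the maximum is h(5) = 227/12.

227/12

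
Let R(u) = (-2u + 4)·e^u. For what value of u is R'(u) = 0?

R'(u) = (-2)·e^u + (-2u + 4)·1·e^u = (-2u + 2)·e^u. Since e^u > 0, the only critical point is u = 1.
R''(1) has the same sign as -2 < 0, so this is a local maximum.
R(1) = (2)·e^(1) ≈ 5.4366.

1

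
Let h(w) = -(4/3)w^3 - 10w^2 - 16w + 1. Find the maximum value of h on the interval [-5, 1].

h'(w) = -4w^2 - 20w - 16, which vanishes at w = -4 and w = -1.
Compare values at every candidate in [-5, 1]: h(-5) = -7/3,  h(-4) = -29/3,  h(-1) = 25/3,  h(1) = -79/3.
Hence the absolute maximum is 25/3 at w = -1.

25/3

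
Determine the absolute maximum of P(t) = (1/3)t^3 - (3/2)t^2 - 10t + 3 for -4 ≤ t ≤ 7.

P'(t) = t^2 - 3t - 10, which vanishes at t = -2 and t = 5.
Compare values at every candidate in [-4, 7]: P(-4) = -7/3, P(-2) = 43/3, P(5) = -257/6, P(7) = -157/6.
The maximum over the interval is 43/3, attained at t = -2.

43/3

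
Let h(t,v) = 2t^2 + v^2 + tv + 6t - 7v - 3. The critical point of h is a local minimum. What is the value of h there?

∂h/∂t = 4t + v + 6 = 0 and ∂h/∂v = t + 2v - 7 = 0, so (t, v) = (-19/7, 34/7).
The Hessian has h_{tt} = 4, h_{vv} = 2, h_{tv} = 1, giving D = 7 > 0 with h_{tt} > 0, so the point is a local minimum.
h(-19/7, 34/7) = -197/7.

-197/7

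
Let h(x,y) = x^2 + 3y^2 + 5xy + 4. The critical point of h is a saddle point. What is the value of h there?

4

∂h/∂x = 2x + 5y = 0 and ∂h/∂y = 5x + 6y = 0, so (x, y) = (0, 0).
The Hessian has h_{xx} = 2, h_{yy} = 6, h_{xy} = 5, giving D = -13 < 0, so the point is a saddle point.
h(0, 0) = 4.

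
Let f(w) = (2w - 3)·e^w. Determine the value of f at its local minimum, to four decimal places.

By the product rule, f'(w) = (2w - 1)·e^w. Since e^w > 0, the only critical point is w = 1/2.
f''(1/2) has the same sign as 2 > 0, so this is a local minimum.
f(1/2) = (-2)·e^(1/2) ≈ -3.2974.

-3.2974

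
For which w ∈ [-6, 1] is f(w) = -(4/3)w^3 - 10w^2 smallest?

-5

The derivative is -4w^2 - 20w, which vanishes at w = -5 and w = 0.
Compare values at every candidate in [-6, 1]: f(-6) = -72; f(-5) = -250/3; f(0) = 0; f(1) = -34/3.
The minimum over the interval is -250/3, attained at w = -5.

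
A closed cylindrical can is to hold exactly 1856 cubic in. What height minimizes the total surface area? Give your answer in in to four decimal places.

With radius r and height h, πr²h = 1856 so h = 1856/(πr²), and S(r) = 2πr² + 2πrh = 2πr² + 2·1856/r.
S'(r) = 4πr − 2·1856/r² = 0 ⇒ r³ = 1856/(2π), so r ≈ 6.6599 and h = 2r ≈ 13.3197.
S''(r) = 4π + 4·1856/r³ > 0, so this is the minimum; S ≈ 836.0518.

13.3197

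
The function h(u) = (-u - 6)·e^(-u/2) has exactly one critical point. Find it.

-4

Differentiating with the product rule gives h'(u) = ((1/2)u + 2)·e^(-u/2). Since e^(-u/2) > 0, the only critical point is u = -4.
h''(-4) has the same sign as 1/2 > 0, so this is a local minimum.
h(-4) = (-2)·e^(2) ≈ -14.7781.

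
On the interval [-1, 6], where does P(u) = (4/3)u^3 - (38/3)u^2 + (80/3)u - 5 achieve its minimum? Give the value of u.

-1

P'(u) = 4u^2 - (76/3)u + 80/3, which vanishes at u = 4/3 and u = 5.
Compare values at every candidate in [-1, 6]: P(-1) = -137/3, P(4/3) = 907/81, P(5) = -65/3, P(6) = -13.
So the minimum is P(-1) = -137/3.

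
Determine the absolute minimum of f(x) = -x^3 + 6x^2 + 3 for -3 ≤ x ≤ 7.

-46

The derivative is -3x^2 + 12x, which vanishes at x = 0 and x = 4.
Compare values at every candidate in [-3, 7]: f(-3) = 84; f(0) = 3; f(4) = 35; f(7) = -46.
Hence the absolute minimum is -46 at x = 7.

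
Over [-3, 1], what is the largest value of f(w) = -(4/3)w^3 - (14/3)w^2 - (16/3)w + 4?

14

The derivative is -4w^2 - (28/3)w - 16/3, which vanishes at w = -4/3 and w = -1.
Evaluating at the critical points and endpoints: f(-3) = 14,  f(-4/3) = 484/81,  f(-1) = 6,  f(1) = -22/3.
So the maximum is f(-3) = 14.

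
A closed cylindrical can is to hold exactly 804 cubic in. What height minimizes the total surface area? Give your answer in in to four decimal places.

With radius r and height h, πr²h = 804 so h = 804/(πr²), and S(r) = 2πr² + 2πrh = 2πr² + 2·804/r.
S'(r) = 4πr − 2·804/r² = 0 ⇒ r³ = 804/(2π), so r ≈ 5.0392 and h = 2r ≈ 10.0783.
S''(r) = 4π + 4·804/r³ > 0, so this is the minimum; S ≈ 478.6506.

10.0783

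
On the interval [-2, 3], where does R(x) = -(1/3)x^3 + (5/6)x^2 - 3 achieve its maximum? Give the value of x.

-2

Differentiating, R'(x) = -x^2 + (5/3)x; which vanishes at x = 0 and x = 5/3.
Candidates: R(-2) = 3, R(0) = -3, R(5/3) = -361/162, R(3) = -9/2.
Hence the absolute maximum is 3 at x = -2.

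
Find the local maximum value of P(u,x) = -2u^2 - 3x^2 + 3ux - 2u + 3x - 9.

-41/5

∂P/∂u = -4u + 3x - 2 = 0 and ∂P/∂x = 3u - 6x + 3 = 0, so (u, x) = (-1/5, 2/5).
The Hessian has P_{uu} = -4, P_{xx} = -6, P_{ux} = 3, giving D = 15 > 0 with P_{uu} < 0, so the point is a local maximum.
P(-1/5, 2/5) = -41/5.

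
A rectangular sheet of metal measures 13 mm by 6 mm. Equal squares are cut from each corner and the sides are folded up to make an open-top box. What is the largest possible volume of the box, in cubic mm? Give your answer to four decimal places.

With cut size x, the volume is V(x) = x(13 − 2x)(6 − 2x) for 0 < x < 3.
V'(x) = 12x^2 − 76x + 78. Setting V'(x) = 0 gives x ≈ 1.2884 (the root in (0, 3)).
V''(x) = 24x − 76 is negative there, so this is the maximum; V ≈ 45.9710.

45.9710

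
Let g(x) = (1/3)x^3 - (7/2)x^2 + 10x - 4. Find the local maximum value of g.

14/3

g'(x) = x^2 - 7x + 10 = 0 at x = 2, 5.
Second-derivative test with g''(x) = 2x - 7: g''(2) = -3 < 0 ⇒ local maximum; g''(5) = 3 > 0 ⇒ local minimum.
So the local maximum value is g(2) = 14/3.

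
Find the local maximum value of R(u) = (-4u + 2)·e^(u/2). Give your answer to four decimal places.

Differentiating with the product rule gives R'(u) = (-2u - 3)·e^(u/2). Since e^(u/2) > 0, the only critical point is u = -3/2.
R''(-3/2) has the same sign as -2 < 0, so this is a local maximum.
R(-3/2) = (8)·e^(-3/4) ≈ 3.7789.

3.7789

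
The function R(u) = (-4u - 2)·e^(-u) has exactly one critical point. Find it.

Differentiating with the product rule gives R'(u) = (4u - 2)·e^(-u). Since e^(-u) > 0, the only critical point is u = 1/2.
R''(1/2) has the same sign as 4 > 0, so this is a local minimum.
R(1/2) = (-4)·e^(-1/2) ≈ -2.4261.

1/2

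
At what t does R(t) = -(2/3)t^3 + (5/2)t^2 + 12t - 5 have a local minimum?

Critical points: R'(t) = -2t^2 + 5t + 12 vanishes at t = -3/2, 4.
Second-derivative test with R''(t) = -4t + 5: R''(-3/2) = 11 > 0 ⇒ local minimum; R''(4) = -11 < 0 ⇒ local maximum.
Thus R has its local minimum at t = -3/2, with value -121/8.

-3/2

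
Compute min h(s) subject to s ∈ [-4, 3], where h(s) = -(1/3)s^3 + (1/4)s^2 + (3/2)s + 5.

h'(s) = -s^2 + (1/2)s + 3/2, which vanishes at s = -1 and s = 3/2.
Compare values at every candidate in [-4, 3]: h(-4) = 73/3; h(-1) = 49/12; h(3/2) = 107/16; h(3) = 11/4.
So the minimum is h(3) = 11/4.

11/4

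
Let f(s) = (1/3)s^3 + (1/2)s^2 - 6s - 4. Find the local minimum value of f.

-34/3

f'(s) = s^2 + s - 6. Setting f'(s) = 0 gives s ∈ {-3, 2}.
f''(s) = 2s + 1. f''(-3) = -5 < 0 ⇒ local maximum; f''(2) = 5 > 0 ⇒ local minimum.
The local minimum is f(2) = -34/3.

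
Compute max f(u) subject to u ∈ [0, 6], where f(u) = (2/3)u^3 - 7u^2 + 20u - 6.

Differentiating, f'(u) = 2u^2 - 14u + 20; which vanishes at u = 2 and u = 5.
Evaluating at the critical points and endpoints: f(0) = -6; f(2) = 34/3; f(5) = 7/3; f(6) = 6.
The maximum over the interval is 34/3, attained at u = 2.

34/3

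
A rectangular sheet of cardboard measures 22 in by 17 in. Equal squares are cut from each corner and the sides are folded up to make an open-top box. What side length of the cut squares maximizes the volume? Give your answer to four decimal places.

With cut size x, the volume is V(x) = x(22 − 2x)(17 − 2x) for 0 < x < 8.5.
V'(x) = 12x^2 − 156x + 374. Setting V'(x) = 0 gives x ≈ 3.1708 (the root in (0, 8.5)).
V''(x) = 24x − 156 is negative there, so this is the maximum; V ≈ 529.1859.

3.1708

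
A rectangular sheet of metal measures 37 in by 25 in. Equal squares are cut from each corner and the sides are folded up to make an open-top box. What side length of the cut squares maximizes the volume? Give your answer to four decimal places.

With cut size x, the volume is V(x) = x(37 − 2x)(25 − 2x) for 0 < x < 12.5.
V'(x) = 12x^2 − 248x + 925. Setting V'(x) = 0 gives x ≈ 4.8841 (the root in (0, 12.5)).
V''(x) = 24x − 248 is negative there, so this is the maximum; V ≈ 2025.8726.

4.8841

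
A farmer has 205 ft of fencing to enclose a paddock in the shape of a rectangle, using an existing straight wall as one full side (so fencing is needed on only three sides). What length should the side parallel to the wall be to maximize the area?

205/2

Let the sides perpendicular to the wall have length x and the parallel side y, so 2x + y = 205 and the area is A = xy = x(205 − 2x).
A'(x) = 205 − 4x = 0 gives x = 205/4, and A''(x) = −4 < 0 confirms a maximum.
Then y = 205 − 2·205/4 = 205/2 and A = 42025/8.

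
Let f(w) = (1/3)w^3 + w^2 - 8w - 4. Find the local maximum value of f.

68/3

f'(w) = w^2 + 2w - 8. Setting f'(w) = 0 gives w ∈ {-4, 2}.
Since f''(w) = 2w + 2, we get f''(-4) = -6 < 0 ⇒ local maximum; f''(2) = 6 > 0 ⇒ local minimum.
The local maximum is f(-4) = 68/3.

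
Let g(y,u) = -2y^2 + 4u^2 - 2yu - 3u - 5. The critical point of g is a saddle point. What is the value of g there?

∂g/∂y = -4y - 2u = 0 and ∂g/∂u = -2y + 8u - 3 = 0, so (y, u) = (-1/6, 1/3).
The Hessian has g_{yy} = -4, g_{uu} = 8, g_{yu} = -2, giving D = -36 < 0, so the point is a saddle point.
g(-1/6, 1/3) = -11/2.

-11/2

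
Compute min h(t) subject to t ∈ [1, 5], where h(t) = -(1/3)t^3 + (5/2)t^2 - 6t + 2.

Differentiating, h'(t) = -t^2 + 5t - 6; which vanishes at t = 2 and t = 3.
Evaluating at the critical points and endpoints: h(1) = -11/6; h(2) = -8/3; h(3) = -5/2; h(5) = -43/6.
The minimum over the interval is -43/6, attained at t = 5.

-43/6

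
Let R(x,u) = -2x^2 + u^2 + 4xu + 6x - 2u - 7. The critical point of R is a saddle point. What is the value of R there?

∂R/∂x = -4x + 4u + 6 = 0 and ∂R/∂u = 4x + 2u - 2 = 0, so (x, u) = (5/6, -2/3).
The Hessian has R_{xx} = -4, R_{uu} = 2, R_{xu} = 4, giving D = -24 < 0, so the point is a saddle point.
R(5/6, -2/3) = -23/6.

-23/6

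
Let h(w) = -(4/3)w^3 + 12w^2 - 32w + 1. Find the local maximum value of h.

Critical points: h'(w) = -4w^2 + 24w - 32 vanishes at w = 2, 4.
Since h''(w) = -8w + 24, we get h''(2) = 8 > 0 ⇒ local minimum; h''(4) = -8 < 0 ⇒ local maximum.
Thus h has its local maximum at w = 4, with value -61/3.

-61/3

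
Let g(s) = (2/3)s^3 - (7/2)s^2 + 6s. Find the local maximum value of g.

g'(s) = 2s^2 - 7s + 6 = 0 at s = 3/2, 2.
g''(s) = 4s - 7. g''(3/2) = -1 < 0 ⇒ local maximum; g''(2) = 1 > 0 ⇒ local minimum.
So the local maximum value is g(3/2) = 27/8.

27/8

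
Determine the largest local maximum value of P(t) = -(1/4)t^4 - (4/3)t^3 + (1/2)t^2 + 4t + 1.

P'(t) = -t^3 - 4t^2 + t + 4 = 0 at t = -4, -1, 1.
Since P''(t) = -3t^2 - 8t + 1, we get P''(-4) = -15 < 0 ⇒ local maximum; P''(-1) = 6 > 0 ⇒ local minimum; P''(1) = -10 < 0 ⇒ local maximum.
Thus P has its largest local maximum at t = -4, with value 43/3.

43/3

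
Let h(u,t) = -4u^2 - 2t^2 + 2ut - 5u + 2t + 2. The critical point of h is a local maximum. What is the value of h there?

51/14

∂h/∂u = -8u + 2t - 5 = 0 and ∂h/∂t = 2u - 4t + 2 = 0, so (u, t) = (-4/7, 3/14).
The Hessian has h_{uu} = -8, h_{tt} = -4, h_{ut} = 2, giving D = 28 > 0 with h_{uu} < 0, so the point is a local maximum.
h(-4/7, 3/14) = 51/14.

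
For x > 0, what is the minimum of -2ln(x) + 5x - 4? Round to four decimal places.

g'(x) = -2/x + 5 = 0 gives x = 2/5.
g''(x) = 2/x², which is positive for x > 0, so this is a local minimum.
g(2/5) = -2·ln(2/5) + 2 - 4 ≈ -0.1674.

-0.1674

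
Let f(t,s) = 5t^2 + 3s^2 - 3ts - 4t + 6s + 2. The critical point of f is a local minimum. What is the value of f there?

-18/17

∂f/∂t = 10t - 3s - 4 = 0 and ∂f/∂s = -3t + 6s + 6 = 0, so (t, s) = (2/17, -16/17).
The Hessian has f_{tt} = 10, f_{ss} = 6, f_{ts} = -3, giving D = 51 > 0 with f_{tt} > 0, so the point is a local minimum.
f(2/17, -16/17) = -18/17.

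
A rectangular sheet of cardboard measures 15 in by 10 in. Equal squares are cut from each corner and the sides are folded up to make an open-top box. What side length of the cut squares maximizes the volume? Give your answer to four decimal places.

1.9619

With cut size x, the volume is V(x) = x(15 − 2x)(10 − 2x) for 0 < x < 5.
V'(x) = 12x^2 − 100x + 150. Setting V'(x) = 0 gives x ≈ 1.9619 (the root in (0, 5)).
V''(x) = 24x − 100 is negative there, so this is the maximum; V ≈ 132.0382.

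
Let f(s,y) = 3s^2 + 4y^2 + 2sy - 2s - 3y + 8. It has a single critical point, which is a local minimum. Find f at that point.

∂f/∂s = 6s + 2y - 2 = 0 and ∂f/∂y = 2s + 8y - 3 = 0, so (s, y) = (5/22, 7/22).
The Hessian has f_{ss} = 6, f_{yy} = 8, f_{sy} = 2, giving D = 44 > 0 with f_{ss} > 0, so the point is a local minimum.
f(5/22, 7/22) = 321/44.

321/44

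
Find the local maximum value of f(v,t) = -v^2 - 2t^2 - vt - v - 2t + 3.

∂f/∂v = -2v - t - 1 = 0 and ∂f/∂t = -v - 4t - 2 = 0, so (v, t) = (-2/7, -3/7).
The Hessian has f_{vv} = -2, f_{tt} = -4, f_{vt} = -1, giving D = 7 > 0 with f_{vv} < 0, so the point is a local maximum.
f(-2/7, -3/7) = 25/7.

25/7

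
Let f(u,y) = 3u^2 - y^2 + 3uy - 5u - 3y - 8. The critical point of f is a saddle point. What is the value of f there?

-211/21

∂f/∂u = 6u + 3y - 5 = 0 and ∂f/∂y = 3u - 2y - 3 = 0, so (u, y) = (19/21, -1/7).
The Hessian has f_{uu} = 6, f_{yy} = -2, f_{uy} = 3, giving D = -21 < 0, so the point is a saddle point.
f(19/21, -1/7) = -211/21.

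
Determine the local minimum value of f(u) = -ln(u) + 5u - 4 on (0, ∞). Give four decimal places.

-1.3906

f'(u) = -1/u + 5 = 0 gives u = 1/5.
f''(u) = 1/u², which is positive for u > 0, so this is a local minimum.
f(1/5) = -1·ln(1/5) + 1 - 4 ≈ -1.3906.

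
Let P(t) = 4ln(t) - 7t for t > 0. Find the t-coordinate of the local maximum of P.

4/7

P'(t) = 4/t − 7 = 0 gives t = 4/7.
P''(t) = -4/t², which is negative for t > 0, so this is a local maximum.
P(4/7) = 4·ln(4/7) - 4 ≈ -6.2385.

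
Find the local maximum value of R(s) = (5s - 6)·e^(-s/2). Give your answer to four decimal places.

By the product rule, R'(s) = (-(5/2)s + 8)·e^(-s/2). Since e^(-s/2) > 0, the only critical point is s = 16/5.
R''(16/5) has the same sign as -5/2 < 0, so this is a local maximum.
R(16/5) = (10)·e^(-8/5) ≈ 2.0190.

2.0190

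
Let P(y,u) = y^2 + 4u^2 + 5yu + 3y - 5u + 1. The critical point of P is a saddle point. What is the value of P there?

145/9

∂P/∂y = 2y + 5u + 3 = 0 and ∂P/∂u = 5y + 8u - 5 = 0, so (y, u) = (49/9, -25/9).
The Hessian has P_{yy} = 2, P_{uu} = 8, P_{yu} = 5, giving D = -9 < 0, so the point is a saddle point.
P(49/9, -25/9) = 145/9.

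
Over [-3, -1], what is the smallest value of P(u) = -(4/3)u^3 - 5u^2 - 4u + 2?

Differentiating, P'(u) = -4u^2 - 10u - 4; whose only zero in [-3, -1] is u = -2.
Compare values at every candidate in [-3, -1]: P(-3) = 5,  P(-2) = 2/3,  P(-1) = 7/3.
Hence the absolute minimum is 2/3 at u = -2.

2/3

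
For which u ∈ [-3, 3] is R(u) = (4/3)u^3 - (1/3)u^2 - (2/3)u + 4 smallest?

The derivative is 4u^2 - (2/3)u - 2/3, which vanishes at u = -1/3 and u = 1/2.
Candidates: R(-3) = -33; R(-1/3) = 335/81; R(1/2) = 15/4; R(3) = 35.
The minimum over the interval is -33, attained at u = -3.

-3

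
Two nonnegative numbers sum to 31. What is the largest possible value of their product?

With x + y = 31, the product is P(x) = x(31 − x).
P'(x) = 31 − 2x = 0 gives x = 31/2; P'' = −2 < 0, so this is the maximum.
P = 31/2·31/2 = 961/4.

961/4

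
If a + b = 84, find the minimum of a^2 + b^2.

3528

With a + b = 84, a^2 + b^2 = a^2 + (84 − a)^2.
The derivative 2a − 2(84 − a) = 4a − 168 vanishes at a = 42; second derivative 4 > 0, a minimum.
The minimum is 2·(42)^2 = 3528.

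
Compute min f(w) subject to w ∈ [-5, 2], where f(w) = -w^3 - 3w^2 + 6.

-14

The derivative is -3w^2 - 6w, which vanishes at w = -2 and w = 0.
Candidates: f(-5) = 56,  f(-2) = 2,  f(0) = 6,  f(2) = -14.
The minimum over the interval is -14, attained at w = 2.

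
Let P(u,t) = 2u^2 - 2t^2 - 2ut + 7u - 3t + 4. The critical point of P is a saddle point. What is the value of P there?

∂P/∂u = 4u - 2t + 7 = 0 and ∂P/∂t = -2u - 4t - 3 = 0, so (u, t) = (-17/10, 1/10).
The Hessian has P_{uu} = 4, P_{tt} = -4, P_{ut} = -2, giving D = -20 < 0, so the point is a saddle point.
P(-17/10, 1/10) = -21/10.

-21/10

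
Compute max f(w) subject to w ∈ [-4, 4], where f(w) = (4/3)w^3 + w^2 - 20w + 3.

The derivative is 4w^2 + 2w - 20, which vanishes at w = -5/2 and w = 2.
Candidates: f(-4) = 41/3, f(-5/2) = 461/12, f(2) = -67/3, f(4) = 73/3.
So the maximum is f(-5/2) = 461/12.

461/12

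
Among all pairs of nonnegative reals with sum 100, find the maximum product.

2500

With x + y = 100, the product is P(x) = x(100 − x).
P'(x) = 100 − 2x = 0 gives x = 50; P'' = −2 < 0, so this is the maximum.
P = 50·50 = 2500.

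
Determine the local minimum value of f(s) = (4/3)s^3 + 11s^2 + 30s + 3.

f'(s) = 4s^2 + 22s + 30 = 0 at s = -3, -5/2.
f''(s) = 8s + 22. f''(-3) = -2 < 0 ⇒ local maximum; f''(-5/2) = 2 > 0 ⇒ local minimum.
So the local minimum value is f(-5/2) = -289/12.

-289/12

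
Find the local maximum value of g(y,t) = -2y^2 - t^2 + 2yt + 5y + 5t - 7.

∂g/∂y = -4y + 2t + 5 = 0 and ∂g/∂t = 2y - 2t + 5 = 0, so (y, t) = (5, 15/2).
The Hessian has g_{yy} = -4, g_{tt} = -2, g_{yt} = 2, giving D = 4 > 0 with g_{yy} < 0, so the point is a local maximum.
g(5, 15/2) = 97/4.

97/4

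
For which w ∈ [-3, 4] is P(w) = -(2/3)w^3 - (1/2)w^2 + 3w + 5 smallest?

P'(w) = -2w^2 - w + 3, which vanishes at w = -3/2 and w = 1.
Candidates: P(-3) = 19/2, P(-3/2) = 13/8, P(1) = 41/6, P(4) = -101/3.
Hence the absolute minimum is -101/3 at w = 4.

4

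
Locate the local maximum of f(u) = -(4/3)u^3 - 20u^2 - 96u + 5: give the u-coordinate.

f'(u) = -4u^2 - 40u - 96 = 0 at u = -6, -4.
Since f''(u) = -8u - 40, we get f''(-6) = 8 > 0 ⇒ local minimum; f''(-4) = -8 < 0 ⇒ local maximum.
So the local maximum value is f(-4) = 463/3.

-4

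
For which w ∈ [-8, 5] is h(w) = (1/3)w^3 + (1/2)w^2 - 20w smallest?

4

Differentiating, h'(w) = w^2 + w - 20; which vanishes at w = -5 and w = 4.
Evaluating at the critical points and endpoints: h(-8) = 64/3,  h(-5) = 425/6,  h(4) = -152/3,  h(5) = -275/6.
The minimum over the interval is -152/3, attained at w = 4.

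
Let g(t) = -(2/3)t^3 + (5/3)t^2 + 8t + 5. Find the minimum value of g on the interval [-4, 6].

g'(t) = -2t^2 + (10/3)t + 8, which vanishes at t = -4/3 and t = 3.
Compare values at every candidate in [-4, 6]: g(-4) = 127/3,  g(-4/3) = -91/81,  g(3) = 26,  g(6) = -31.
Hence the absolute minimum is -31 at t = 6.

-31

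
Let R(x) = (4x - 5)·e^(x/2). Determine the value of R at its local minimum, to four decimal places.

-5.4983

By the product rule, R'(x) = (2x + 3/2)·e^(x/2). Since e^(x/2) > 0, the only critical point is x = -3/4.
R''(-3/4) has the same sign as 2 > 0, so this is a local minimum.
R(-3/4) = (-8)·e^(-3/8) ≈ -5.4983.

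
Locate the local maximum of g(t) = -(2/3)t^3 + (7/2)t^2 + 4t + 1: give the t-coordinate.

4

g'(t) = -2t^2 + 7t + 4. Setting g'(t) = 0 gives t ∈ {-1/2, 4}.
Second-derivative test with g''(t) = -4t + 7: g''(-1/2) = 9 > 0 ⇒ local minimum; g''(4) = -9 < 0 ⇒ local maximum.
Thus g has its local maximum at t = 4, with value 91/3.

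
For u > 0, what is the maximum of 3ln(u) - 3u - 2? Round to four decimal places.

f'(u) = 3/u − 3 = 0 gives u = 1.
f''(u) = -3/u², which is negative for u > 0, so this is a local maximum.
f(1) = 3·ln(1) - 3 - 2 ≈ -5.0000.

-5.0000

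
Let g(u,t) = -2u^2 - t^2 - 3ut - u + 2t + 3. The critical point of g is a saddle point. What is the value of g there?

-12

∂g/∂u = -4u - 3t - 1 = 0 and ∂g/∂t = -3u - 2t + 2 = 0, so (u, t) = (8, -11).
The Hessian has g_{uu} = -4, g_{tt} = -2, g_{ut} = -3, giving D = -1 < 0, so the point is a saddle point.
g(8, -11) = -12.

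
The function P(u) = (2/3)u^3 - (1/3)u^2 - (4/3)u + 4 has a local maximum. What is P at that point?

P'(u) = 2u^2 - (2/3)u - 4/3 = 0 at u = -2/3, 1.
P''(u) = 4u - 2/3. P''(-2/3) = -10/3 < 0 ⇒ local maximum; P''(1) = 10/3 > 0 ⇒ local minimum.
The local maximum is P(-2/3) = 368/81.

368/81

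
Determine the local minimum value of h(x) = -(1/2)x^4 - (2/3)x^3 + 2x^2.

0

h'(x) = -2x^3 - 2x^2 + 4x. Setting h'(x) = 0 gives x ∈ {-2, 0, 1}.
Second-derivative test with h''(x) = -6x^2 - 4x + 4: h''(-2) = -12 < 0 ⇒ local maximum; h''(0) = 4 > 0 ⇒ local minimum; h''(1) = -6 < 0 ⇒ local maximum.
So the local minimum value is h(0) = 0.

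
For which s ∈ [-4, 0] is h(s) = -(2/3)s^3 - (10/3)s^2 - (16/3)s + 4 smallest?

h'(s) = -2s^2 - (20/3)s - 16/3, which vanishes at s = -2 and s = -4/3.
Candidates: h(-4) = 44/3; h(-2) = 20/3; h(-4/3) = 548/81; h(0) = 4.
Hence the absolute minimum is 4 at s = 0.

0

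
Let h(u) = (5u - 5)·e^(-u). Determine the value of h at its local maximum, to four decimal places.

0.6767

By the product rule, h'(u) = (-5u + 10)·e^(-u). Since e^(-u) > 0, the only critical point is u = 2.
h''(2) has the same sign as -5 < 0, so this is a local maximum.
h(2) = (5)·e^(-2) ≈ 0.6767.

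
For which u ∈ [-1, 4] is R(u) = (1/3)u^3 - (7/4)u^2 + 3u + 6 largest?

R'(u) = u^2 - (7/2)u + 3, which vanishes at u = 3/2 and u = 2.
Evaluating at the critical points and endpoints: R(-1) = 11/12, R(3/2) = 123/16, R(2) = 23/3, R(4) = 34/3.
Hence the absolute maximum is 34/3 at u = 4.

4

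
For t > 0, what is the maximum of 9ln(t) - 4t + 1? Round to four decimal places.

-0.7016

P'(t) = 9/t − 4 = 0 gives t = 9/4.
P''(t) = -9/t², which is negative for t > 0, so this is a local maximum.
P(9/4) = 9·ln(9/4) - 9 + 1 ≈ -0.7016.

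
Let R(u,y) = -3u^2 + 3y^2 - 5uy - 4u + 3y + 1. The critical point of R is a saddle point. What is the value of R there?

22/61

∂R/∂u = -6u - 5y - 4 = 0 and ∂R/∂y = -5u + 6y + 3 = 0, so (u, y) = (-9/61, -38/61).
The Hessian has R_{uu} = -6, R_{yy} = 6, R_{uy} = -5, giving D = -61 < 0, so the point is a saddle point.
R(-9/61, -38/61) = 22/61.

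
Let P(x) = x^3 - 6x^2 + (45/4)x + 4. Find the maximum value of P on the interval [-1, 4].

Differentiating, P'(x) = 3x^2 - 12x + 45/4; which vanishes at x = 3/2 and x = 5/2.
Evaluating at the critical points and endpoints: P(-1) = -57/4,  P(3/2) = 43/4,  P(5/2) = 41/4,  P(4) = 17.
So the maximum is P(4) = 17.

17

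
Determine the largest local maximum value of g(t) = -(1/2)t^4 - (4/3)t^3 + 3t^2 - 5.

35/2

g'(t) = -2t^3 - 4t^2 + 6t. Setting g'(t) = 0 gives t ∈ {-3, 0, 1}.
Since g''(t) = -6t^2 - 8t + 6, we get g''(-3) = -24 < 0 ⇒ local maximum; g''(0) = 6 > 0 ⇒ local minimum; g''(1) = -8 < 0 ⇒ local maximum.
So the largest local maximum value is g(-3) = 35/2.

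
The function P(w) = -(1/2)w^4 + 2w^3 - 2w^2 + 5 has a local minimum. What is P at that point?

9/2

Critical points: P'(w) = -2w^3 + 6w^2 - 4w vanishes at w = 0, 1, 2.
Since P''(w) = -6w^2 + 12w - 4, we get P''(0) = -4 < 0 ⇒ local maximum; P''(1) = 2 > 0 ⇒ local minimum; P''(2) = -4 < 0 ⇒ local maximum.
Thus P has its local minimum at w = 1, with value 9/2.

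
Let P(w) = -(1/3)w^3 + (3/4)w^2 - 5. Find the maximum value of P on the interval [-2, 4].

The derivative is -w^2 + (3/2)w, which vanishes at w = 0 and w = 3/2.
Compare values at every candidate in [-2, 4]: P(-2) = 2/3; P(0) = -5; P(3/2) = -71/16; P(4) = -43/3.
The maximum over the interval is 2/3, attained at w = -2.

2/3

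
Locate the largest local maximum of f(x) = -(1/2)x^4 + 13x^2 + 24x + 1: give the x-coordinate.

4

Critical points: f'(x) = -2x^3 + 26x + 24 vanishes at x = -3, -1, 4.
Since f''(x) = -6x^2 + 26, we get f''(-3) = -28 < 0 ⇒ local maximum; f''(-1) = 20 > 0 ⇒ local minimum; f''(4) = -70 < 0 ⇒ local maximum.
Thus f has its largest local maximum at x = 4, with value 177.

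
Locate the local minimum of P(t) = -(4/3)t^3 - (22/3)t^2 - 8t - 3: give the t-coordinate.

P'(t) = -4t^2 - (44/3)t - 8 = 0 at t = -3, -2/3.
P''(t) = -8t - 44/3. P''(-3) = 28/3 > 0 ⇒ local minimum; P''(-2/3) = -28/3 < 0 ⇒ local maximum.
So the local minimum value is P(-3) = -9.

-3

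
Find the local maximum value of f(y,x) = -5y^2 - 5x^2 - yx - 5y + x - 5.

∂f/∂y = -10y - x - 5 = 0 and ∂f/∂x = -y - 10x + 1 = 0, so (y, x) = (-17/33, 5/33).
The Hessian has f_{yy} = -10, f_{xx} = -10, f_{yx} = -1, giving D = 99 > 0 with f_{yy} < 0, so the point is a local maximum.
f(-17/33, 5/33) = -40/11.

-40/11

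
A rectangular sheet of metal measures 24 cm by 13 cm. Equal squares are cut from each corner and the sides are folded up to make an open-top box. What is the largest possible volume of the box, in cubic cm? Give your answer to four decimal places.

With cut size x, the volume is V(x) = x(24 − 2x)(13 − 2x) for 0 < x < 6.5.
V'(x) = 12x^2 − 148x + 312. Setting V'(x) = 0 gives x ≈ 2.6986 (the root in (0, 6.5)).
V''(x) = 24x − 148 is negative there, so this is the maximum; V ≈ 381.6721.

381.6721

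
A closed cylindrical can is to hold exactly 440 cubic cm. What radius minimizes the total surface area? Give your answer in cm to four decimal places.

4.1218

With radius r and height h, πr²h = 440 so h = 440/(πr²), and S(r) = 2πr² + 2πrh = 2πr² + 2·440/r.
S'(r) = 4πr − 2·440/r² = 0 ⇒ r³ = 440/(2π), so r ≈ 4.1218 and h = 2r ≈ 8.2437.
S''(r) = 4π + 4·440/r³ > 0, so this is the minimum; S ≈ 320.2455.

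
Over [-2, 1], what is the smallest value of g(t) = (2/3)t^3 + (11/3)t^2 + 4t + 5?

Differentiating, g'(t) = 2t^2 + (22/3)t + 4; whose only zero in [-2, 1] is t = -2/3.
Candidates: g(-2) = 19/3,  g(-2/3) = 305/81,  g(1) = 40/3.
The minimum over the interval is 305/81, attained at t = -2/3.

305/81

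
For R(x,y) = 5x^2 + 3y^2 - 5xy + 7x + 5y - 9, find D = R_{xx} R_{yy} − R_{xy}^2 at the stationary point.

∂R/∂x = 10x - 5y + 7 = 0 and ∂R/∂y = -5x + 6y + 5 = 0, so (x, y) = (-67/35, -17/7).
The Hessian has R_{xx} = 10, R_{yy} = 6, R_{xy} = -5, giving D = 35 > 0 with R_{xx} > 0, so the point is a local minimum.
D = (10)·(6) − (-5)^2 = 35.

35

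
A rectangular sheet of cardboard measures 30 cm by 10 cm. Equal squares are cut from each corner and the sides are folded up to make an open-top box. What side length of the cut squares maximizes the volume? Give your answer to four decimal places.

2.2571

With cut size x, the volume is V(x) = x(30 − 2x)(10 − 2x) for 0 < x < 5.
V'(x) = 12x^2 − 160x + 300. Setting V'(x) = 0 gives x ≈ 2.2571 (the root in (0, 5)).
V''(x) = 24x − 160 is negative there, so this is the maximum; V ≈ 315.5652.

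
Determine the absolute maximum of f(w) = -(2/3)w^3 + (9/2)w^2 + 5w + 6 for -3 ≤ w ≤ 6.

Differentiating, f'(w) = -2w^2 + 9w + 5; which vanishes at w = -1/2 and w = 5.
Evaluating at the critical points and endpoints: f(-3) = 99/2; f(-1/2) = 113/24; f(5) = 361/6; f(6) = 54.
The maximum over the interval is 361/6, attained at w = 5.

361/6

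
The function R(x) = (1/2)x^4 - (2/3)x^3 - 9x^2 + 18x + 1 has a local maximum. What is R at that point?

Critical points: R'(x) = 2x^3 - 2x^2 - 18x + 18 vanishes at x = -3, 1, 3.
R''(x) = 6x^2 - 4x - 18. R''(-3) = 48 > 0 ⇒ local minimum; R''(1) = -16 < 0 ⇒ local maximum; R''(3) = 24 > 0 ⇒ local minimum.
Thus R has its local maximum at x = 1, with value 59/6.

59/6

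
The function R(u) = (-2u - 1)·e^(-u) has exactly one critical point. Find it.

1/2

R'(u) = (-2)·e^(-u) + (-2u - 1)·(-1)·e^(-u) = (2u - 1)·e^(-u). Since e^(-u) > 0, the only critical point is u = 1/2.
R''(1/2) has the same sign as 2 > 0, so this is a local minimum.
R(1/2) = (-2)·e^(-1/2) ≈ -1.2131.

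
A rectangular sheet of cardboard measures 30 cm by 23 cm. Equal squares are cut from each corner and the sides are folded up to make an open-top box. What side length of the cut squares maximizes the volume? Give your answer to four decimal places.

With cut size x, the volume is V(x) = x(30 − 2x)(23 − 2x) for 0 < x < 11.5.
V'(x) = 12x^2 − 212x + 690. Setting V'(x) = 0 gives x ≈ 4.3026 (the root in (0, 11.5)).
V''(x) = 24x − 212 is negative there, so this is the maximum; V ≈ 1325.0884.

4.3026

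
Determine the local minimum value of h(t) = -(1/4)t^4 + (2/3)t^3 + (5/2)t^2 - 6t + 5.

23/12

Critical points: h'(t) = -t^3 + 2t^2 + 5t - 6 vanishes at t = -2, 1, 3.
Second-derivative test with h''(t) = -3t^2 + 4t + 5: h''(-2) = -15 < 0 ⇒ local maximum; h''(1) = 6 > 0 ⇒ local minimum; h''(3) = -10 < 0 ⇒ local maximum.
So the local minimum value is h(1) = 23/12.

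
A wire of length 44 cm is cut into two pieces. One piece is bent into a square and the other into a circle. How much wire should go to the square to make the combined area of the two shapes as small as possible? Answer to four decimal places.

Let x be the length used for the square. Square side x/4; circle radius (44−x)/(2π).
A(x) = (x/4)² + π·((44−x)/(2π))² = x²/16 + (44−x)²/(4π) for 0 ≤ x ≤ 44. A'(x) = x/8 − (44−x)/(2π) = 0 gives x = 4·44/(π+4) ≈ 24.6444.
A'' = 1/8 + 1/(2π) > 0, so this gives the minimum combined area; x ≈ 24.6444 cm to the square.

24.6444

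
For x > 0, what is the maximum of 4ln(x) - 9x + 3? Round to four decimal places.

h'(x) = 4/x − 9 = 0 gives x = 4/9.
h''(x) = -4/x², which is negative for x > 0, so this is a local maximum.
h(4/9) = 4·ln(4/9) - 4 + 3 ≈ -4.2437.

-4.2437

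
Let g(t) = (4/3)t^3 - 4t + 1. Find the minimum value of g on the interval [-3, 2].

-23

Differentiating, g'(t) = 4t^2 - 4; which vanishes at t = -1 and t = 1.
Evaluating at the critical points and endpoints: g(-3) = -23, g(-1) = 11/3, g(1) = -5/3, g(2) = 11/3.
The minimum over the interval is -23, attained at t = -3.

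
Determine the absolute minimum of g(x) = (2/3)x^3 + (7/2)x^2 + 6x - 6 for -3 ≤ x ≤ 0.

Differentiating, g'(x) = 2x^2 + 7x + 6; which vanishes at x = -2 and x = -3/2.
Candidates: g(-3) = -21/2; g(-2) = -28/3; g(-3/2) = -75/8; g(0) = -6.
So the minimum is g(-3) = -21/2.

-21/2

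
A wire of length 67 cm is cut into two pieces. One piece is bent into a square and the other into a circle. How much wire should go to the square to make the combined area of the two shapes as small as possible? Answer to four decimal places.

Let x be the length used for the square. Square side x/4; circle radius (67−x)/(2π).
A(x) = (x/4)² + π·((67−x)/(2π))² = x²/16 + (67−x)²/(4π) for 0 ≤ x ≤ 67. A'(x) = x/8 − (67−x)/(2π) = 0 gives x = 4·67/(π+4) ≈ 37.5266.
A'' = 1/8 + 1/(2π) > 0, so this gives the minimum combined area; x ≈ 37.5266 cm to the square.

37.5266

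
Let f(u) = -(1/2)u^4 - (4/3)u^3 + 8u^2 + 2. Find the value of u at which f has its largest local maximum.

f'(u) = -2u^3 - 4u^2 + 16u = 0 at u = -4, 0, 2.
Since f''(u) = -6u^2 - 8u + 16, we get f''(-4) = -48 < 0 ⇒ local maximum; f''(0) = 16 > 0 ⇒ local minimum; f''(2) = -24 < 0 ⇒ local maximum.
The largest local maximum is f(-4) = 262/3.

-4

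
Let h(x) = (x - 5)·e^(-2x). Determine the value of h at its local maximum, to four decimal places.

By the product rule, h'(x) = (-2x + 11)·e^(-2x). Since e^(-2x) > 0, the only critical point is x = 11/2.
h''(11/2) has the same sign as -2 < 0, so this is a local maximum.
h(11/2) = (1/2)·e^(-11) ≈ 0.0000.

0.0000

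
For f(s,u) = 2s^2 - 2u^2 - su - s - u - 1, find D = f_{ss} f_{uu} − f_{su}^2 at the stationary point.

∂f/∂s = 4s - u - 1 = 0 and ∂f/∂u = -s - 4u - 1 = 0, so (s, u) = (3/17, -5/17).
The Hessian has f_{ss} = 4, f_{uu} = -4, f_{su} = -1, giving D = -17 < 0, so the point is a saddle point.
D = (4)·(-4) − (-1)^2 = -17.

-17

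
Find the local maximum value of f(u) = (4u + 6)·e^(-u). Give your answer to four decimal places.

6.5949

By the product rule, f'(u) = (-4u - 2)·e^(-u). Since e^(-u) > 0, the only critical point is u = -1/2.
f''(-1/2) has the same sign as -4 < 0, so this is a local maximum.
f(-1/2) = (4)·e^(1/2) ≈ 6.5949.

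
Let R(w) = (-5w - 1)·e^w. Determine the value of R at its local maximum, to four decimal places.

By the product rule, R'(w) = (-5w - 6)·e^w. Since e^w > 0, the only critical point is w = -6/5.
R''(-6/5) has the same sign as -5 < 0, so this is a local maximum.
R(-6/5) = (5)·e^(-6/5) ≈ 1.5060.

1.5060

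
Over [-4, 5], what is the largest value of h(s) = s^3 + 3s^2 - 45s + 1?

h'(s) = 3s^2 + 6s - 45, whose only zero in [-4, 5] is s = 3.
Compare values at every candidate in [-4, 5]: h(-4) = 165,  h(3) = -80,  h(5) = -24.
The maximum over the interval is 165, attained at s = -4.

165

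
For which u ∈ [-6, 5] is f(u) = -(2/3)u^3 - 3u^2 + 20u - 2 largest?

Differentiating, f'(u) = -2u^2 - 6u + 20; which vanishes at u = -5 and u = 2.
Compare values at every candidate in [-6, 5]: f(-6) = -86,  f(-5) = -281/3,  f(2) = 62/3,  f(5) = -181/3.
Hence the absolute maximum is 62/3 at u = 2.

2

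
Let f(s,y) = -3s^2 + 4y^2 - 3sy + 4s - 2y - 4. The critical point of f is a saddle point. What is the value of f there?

-200/57

∂f/∂s = -6s - 3y + 4 = 0 and ∂f/∂y = -3s + 8y - 2 = 0, so (s, y) = (26/57, 8/19).
The Hessian has f_{ss} = -6, f_{yy} = 8, f_{sy} = -3, giving D = -57 < 0, so the point is a saddle point.
f(26/57, 8/19) = -200/57.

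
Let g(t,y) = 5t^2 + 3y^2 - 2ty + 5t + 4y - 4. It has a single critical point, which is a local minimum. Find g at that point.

∂g/∂t = 10t - 2y + 5 = 0 and ∂g/∂y = -2t + 6y + 4 = 0, so (t, y) = (-19/28, -25/28).
The Hessian has g_{tt} = 10, g_{yy} = 6, g_{ty} = -2, giving D = 56 > 0 with g_{tt} > 0, so the point is a local minimum.
g(-19/28, -25/28) = -419/56.

-419/56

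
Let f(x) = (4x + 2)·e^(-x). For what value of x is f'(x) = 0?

1/2

By the product rule, f'(x) = (-4x + 2)·e^(-x). Since e^(-x) > 0, the only critical point is x = 1/2.
f''(1/2) has the same sign as -4 < 0, so this is a local maximum.
f(1/2) = (4)·e^(-1/2) ≈ 2.4261.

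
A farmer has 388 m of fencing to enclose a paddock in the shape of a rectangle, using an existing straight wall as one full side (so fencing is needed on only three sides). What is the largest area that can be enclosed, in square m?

Let the sides perpendicular to the wall have length x and the parallel side y, so 2x + y = 388 and the area is A = xy = x(388 − 2x).
A'(x) = 388 − 4x = 0 gives x = 97, and A''(x) = −4 < 0 confirms a maximum.
Then y = 388 − 2·97 = 194 and A = 18818.

18818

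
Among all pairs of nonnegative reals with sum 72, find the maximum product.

With x + y = 72, the product is P(x) = x(72 − x).
P'(x) = 72 − 2x = 0 gives x = 36; P'' = −2 < 0, so this is the maximum.
P = 36·36 = 1296.

1296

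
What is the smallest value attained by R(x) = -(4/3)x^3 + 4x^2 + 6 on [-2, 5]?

The derivative is -4x^2 + 8x, which vanishes at x = 0 and x = 2.
Candidates: R(-2) = 98/3; R(0) = 6; R(2) = 34/3; R(5) = -182/3.
So the minimum is R(5) = -182/3.

-182/3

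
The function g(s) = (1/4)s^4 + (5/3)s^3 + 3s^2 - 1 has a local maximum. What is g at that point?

g'(s) = s^3 + 5s^2 + 6s. Setting g'(s) = 0 gives s ∈ {-3, -2, 0}.
g''(s) = 3s^2 + 10s + 6. g''(-3) = 3 > 0 ⇒ local minimum; g''(-2) = -2 < 0 ⇒ local maximum; g''(0) = 6 > 0 ⇒ local minimum.
So the local maximum value is g(-2) = 5/3.

5/3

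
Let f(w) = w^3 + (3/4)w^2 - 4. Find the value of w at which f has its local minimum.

0

Critical points: f'(w) = 3w^2 + (3/2)w vanishes at w = -1/2, 0.
f''(w) = 6w + 3/2. f''(-1/2) = -3/2 < 0 ⇒ local maximum; f''(0) = 3/2 > 0 ⇒ local minimum.
So the local minimum value is f(0) = -4.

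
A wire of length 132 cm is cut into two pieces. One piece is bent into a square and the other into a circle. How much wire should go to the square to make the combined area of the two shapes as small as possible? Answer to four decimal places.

73.9331

Let x be the length used for the square. Square side x/4; circle radius (132−x)/(2π).
A(x) = (x/4)² + π·((132−x)/(2π))² = x²/16 + (132−x)²/(4π) for 0 ≤ x ≤ 132. A'(x) = x/8 − (132−x)/(2π) = 0 gives x = 4·132/(π+4) ≈ 73.9331.
A'' = 1/8 + 1/(2π) > 0, so this gives the minimum combined area; x ≈ 73.9331 cm to the square.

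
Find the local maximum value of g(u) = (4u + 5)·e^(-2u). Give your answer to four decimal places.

8.9634

Differentiating with the product rule gives g'(u) = (-8u - 6)·e^(-2u). Since e^(-2u) > 0, the only critical point is u = -3/4.
g''(-3/4) has the same sign as -8 < 0, so this is a local maximum.
g(-3/4) = (2)·e^(3/2) ≈ 8.9634.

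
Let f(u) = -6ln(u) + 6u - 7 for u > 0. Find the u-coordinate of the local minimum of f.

f'(u) = -6/u + 6 = 0 gives u = 1.
f''(u) = 6/u², which is positive for u > 0, so this is a local minimum.
f(1) = -6·ln(1) + 6 - 7 ≈ -1.0000.

1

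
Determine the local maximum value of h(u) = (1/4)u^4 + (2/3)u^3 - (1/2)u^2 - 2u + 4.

61/12

Critical points: h'(u) = u^3 + 2u^2 - u - 2 vanishes at u = -2, -1, 1.
Since h''(u) = 3u^2 + 4u - 1, we get h''(-2) = 3 > 0 ⇒ local minimum; h''(-1) = -2 < 0 ⇒ local maximum; h''(1) = 6 > 0 ⇒ local minimum.
So the local maximum value is h(-1) = 61/12.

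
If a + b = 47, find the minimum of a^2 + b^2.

2209/2

With a + b = 47, a^2 + b^2 = a^2 + (47 − a)^2.
The derivative 2a − 2(47 − a) = 4a − 94 vanishes at a = 47/2; second derivative 4 > 0, a minimum.
The minimum is 2·(47/2)^2 = 2209/2.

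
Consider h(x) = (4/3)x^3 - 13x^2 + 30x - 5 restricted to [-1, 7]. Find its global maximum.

76/3

Differentiating, h'(x) = 4x^2 - 26x + 30; which vanishes at x = 3/2 and x = 5.
Compare values at every candidate in [-1, 7]: h(-1) = -148/3,  h(3/2) = 61/4,  h(5) = -40/3,  h(7) = 76/3.
The maximum over the interval is 76/3, attained at x = 7.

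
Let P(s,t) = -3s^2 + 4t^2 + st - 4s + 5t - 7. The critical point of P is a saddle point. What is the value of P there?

∂P/∂s = -6s + t - 4 = 0 and ∂P/∂t = s + 8t + 5 = 0, so (s, t) = (-37/49, -26/49).
The Hessian has P_{ss} = -6, P_{tt} = 8, P_{st} = 1, giving D = -49 < 0, so the point is a saddle point.
P(-37/49, -26/49) = -334/49.

-334/49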